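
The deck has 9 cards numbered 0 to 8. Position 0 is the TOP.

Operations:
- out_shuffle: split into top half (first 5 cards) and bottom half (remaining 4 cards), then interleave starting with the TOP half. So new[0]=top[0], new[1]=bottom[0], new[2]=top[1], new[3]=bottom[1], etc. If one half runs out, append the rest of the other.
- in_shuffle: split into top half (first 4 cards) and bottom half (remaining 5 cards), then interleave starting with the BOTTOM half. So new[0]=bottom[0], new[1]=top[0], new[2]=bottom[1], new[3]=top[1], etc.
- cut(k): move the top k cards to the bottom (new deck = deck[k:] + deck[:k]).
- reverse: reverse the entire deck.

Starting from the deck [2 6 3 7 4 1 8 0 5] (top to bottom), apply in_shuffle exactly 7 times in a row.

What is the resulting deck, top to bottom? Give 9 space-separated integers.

After op 1 (in_shuffle): [4 2 1 6 8 3 0 7 5]
After op 2 (in_shuffle): [8 4 3 2 0 1 7 6 5]
After op 3 (in_shuffle): [0 8 1 4 7 3 6 2 5]
After op 4 (in_shuffle): [7 0 3 8 6 1 2 4 5]
After op 5 (in_shuffle): [6 7 1 0 2 3 4 8 5]
After op 6 (in_shuffle): [2 6 3 7 4 1 8 0 5]
After op 7 (in_shuffle): [4 2 1 6 8 3 0 7 5]

Answer: 4 2 1 6 8 3 0 7 5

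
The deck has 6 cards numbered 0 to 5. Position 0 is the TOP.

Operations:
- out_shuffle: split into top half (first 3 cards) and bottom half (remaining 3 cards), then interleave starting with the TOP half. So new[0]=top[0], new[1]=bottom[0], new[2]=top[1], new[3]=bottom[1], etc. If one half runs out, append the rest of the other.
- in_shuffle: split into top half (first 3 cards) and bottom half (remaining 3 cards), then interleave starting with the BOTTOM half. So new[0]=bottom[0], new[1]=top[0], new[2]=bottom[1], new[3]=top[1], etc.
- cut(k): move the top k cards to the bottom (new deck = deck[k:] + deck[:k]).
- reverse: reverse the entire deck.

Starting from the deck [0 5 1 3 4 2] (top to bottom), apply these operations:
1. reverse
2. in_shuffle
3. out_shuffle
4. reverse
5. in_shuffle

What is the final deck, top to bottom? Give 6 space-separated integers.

After op 1 (reverse): [2 4 3 1 5 0]
After op 2 (in_shuffle): [1 2 5 4 0 3]
After op 3 (out_shuffle): [1 4 2 0 5 3]
After op 4 (reverse): [3 5 0 2 4 1]
After op 5 (in_shuffle): [2 3 4 5 1 0]

Answer: 2 3 4 5 1 0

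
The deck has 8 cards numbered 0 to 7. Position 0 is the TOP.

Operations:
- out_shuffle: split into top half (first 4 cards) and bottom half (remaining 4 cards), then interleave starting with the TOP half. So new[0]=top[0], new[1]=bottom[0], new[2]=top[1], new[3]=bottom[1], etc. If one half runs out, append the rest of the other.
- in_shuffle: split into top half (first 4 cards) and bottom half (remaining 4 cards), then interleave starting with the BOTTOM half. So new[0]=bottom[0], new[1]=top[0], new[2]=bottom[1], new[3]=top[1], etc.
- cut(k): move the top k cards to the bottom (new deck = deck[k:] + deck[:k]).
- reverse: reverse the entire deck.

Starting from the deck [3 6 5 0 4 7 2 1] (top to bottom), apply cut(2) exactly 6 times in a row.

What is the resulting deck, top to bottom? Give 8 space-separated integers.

Answer: 4 7 2 1 3 6 5 0

Derivation:
After op 1 (cut(2)): [5 0 4 7 2 1 3 6]
After op 2 (cut(2)): [4 7 2 1 3 6 5 0]
After op 3 (cut(2)): [2 1 3 6 5 0 4 7]
After op 4 (cut(2)): [3 6 5 0 4 7 2 1]
After op 5 (cut(2)): [5 0 4 7 2 1 3 6]
After op 6 (cut(2)): [4 7 2 1 3 6 5 0]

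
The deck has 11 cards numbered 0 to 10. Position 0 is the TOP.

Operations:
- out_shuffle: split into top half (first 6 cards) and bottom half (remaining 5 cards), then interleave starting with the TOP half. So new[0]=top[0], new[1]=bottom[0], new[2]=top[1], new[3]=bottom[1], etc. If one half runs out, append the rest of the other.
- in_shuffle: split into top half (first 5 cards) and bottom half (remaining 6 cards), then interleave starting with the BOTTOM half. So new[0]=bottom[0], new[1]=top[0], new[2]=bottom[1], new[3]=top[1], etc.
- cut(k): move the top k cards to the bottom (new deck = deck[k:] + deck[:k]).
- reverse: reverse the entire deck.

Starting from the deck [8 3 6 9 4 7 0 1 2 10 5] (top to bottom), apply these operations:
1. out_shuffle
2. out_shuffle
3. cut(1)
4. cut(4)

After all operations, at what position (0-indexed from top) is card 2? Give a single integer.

After op 1 (out_shuffle): [8 0 3 1 6 2 9 10 4 5 7]
After op 2 (out_shuffle): [8 9 0 10 3 4 1 5 6 7 2]
After op 3 (cut(1)): [9 0 10 3 4 1 5 6 7 2 8]
After op 4 (cut(4)): [4 1 5 6 7 2 8 9 0 10 3]
Card 2 is at position 5.

Answer: 5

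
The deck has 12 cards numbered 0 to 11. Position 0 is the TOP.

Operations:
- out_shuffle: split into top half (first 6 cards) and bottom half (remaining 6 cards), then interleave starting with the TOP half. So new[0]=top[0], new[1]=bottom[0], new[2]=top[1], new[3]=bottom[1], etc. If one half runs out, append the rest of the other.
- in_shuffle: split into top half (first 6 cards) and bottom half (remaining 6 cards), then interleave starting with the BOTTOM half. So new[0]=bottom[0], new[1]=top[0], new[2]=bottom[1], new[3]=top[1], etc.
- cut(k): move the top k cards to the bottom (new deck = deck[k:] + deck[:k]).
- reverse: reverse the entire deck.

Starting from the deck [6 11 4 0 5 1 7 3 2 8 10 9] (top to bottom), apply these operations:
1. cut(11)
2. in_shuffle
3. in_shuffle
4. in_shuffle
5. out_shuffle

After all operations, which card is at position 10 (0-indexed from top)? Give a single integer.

Answer: 4

Derivation:
After op 1 (cut(11)): [9 6 11 4 0 5 1 7 3 2 8 10]
After op 2 (in_shuffle): [1 9 7 6 3 11 2 4 8 0 10 5]
After op 3 (in_shuffle): [2 1 4 9 8 7 0 6 10 3 5 11]
After op 4 (in_shuffle): [0 2 6 1 10 4 3 9 5 8 11 7]
After op 5 (out_shuffle): [0 3 2 9 6 5 1 8 10 11 4 7]
Position 10: card 4.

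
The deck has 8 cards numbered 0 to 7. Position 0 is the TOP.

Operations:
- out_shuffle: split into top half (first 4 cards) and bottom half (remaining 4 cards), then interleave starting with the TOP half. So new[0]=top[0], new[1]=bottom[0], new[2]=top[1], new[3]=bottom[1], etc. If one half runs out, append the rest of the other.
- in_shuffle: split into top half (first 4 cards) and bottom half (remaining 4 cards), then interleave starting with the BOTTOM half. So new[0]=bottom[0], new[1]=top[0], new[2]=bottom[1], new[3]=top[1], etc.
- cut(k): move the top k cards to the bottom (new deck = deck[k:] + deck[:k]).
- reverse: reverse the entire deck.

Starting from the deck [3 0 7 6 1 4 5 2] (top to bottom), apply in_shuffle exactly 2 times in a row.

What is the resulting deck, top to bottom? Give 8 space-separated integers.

After op 1 (in_shuffle): [1 3 4 0 5 7 2 6]
After op 2 (in_shuffle): [5 1 7 3 2 4 6 0]

Answer: 5 1 7 3 2 4 6 0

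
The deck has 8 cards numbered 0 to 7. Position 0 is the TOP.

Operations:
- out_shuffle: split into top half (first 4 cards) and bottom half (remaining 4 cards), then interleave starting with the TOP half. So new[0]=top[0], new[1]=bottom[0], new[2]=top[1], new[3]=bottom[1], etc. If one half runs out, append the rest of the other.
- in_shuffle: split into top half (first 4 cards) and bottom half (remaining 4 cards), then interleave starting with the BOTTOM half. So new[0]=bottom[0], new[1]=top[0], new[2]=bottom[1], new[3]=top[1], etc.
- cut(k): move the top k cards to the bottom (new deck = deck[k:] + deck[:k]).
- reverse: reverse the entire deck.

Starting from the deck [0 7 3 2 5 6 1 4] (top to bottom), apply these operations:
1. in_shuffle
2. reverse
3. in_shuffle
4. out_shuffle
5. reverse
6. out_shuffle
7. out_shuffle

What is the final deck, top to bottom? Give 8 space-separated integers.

After op 1 (in_shuffle): [5 0 6 7 1 3 4 2]
After op 2 (reverse): [2 4 3 1 7 6 0 5]
After op 3 (in_shuffle): [7 2 6 4 0 3 5 1]
After op 4 (out_shuffle): [7 0 2 3 6 5 4 1]
After op 5 (reverse): [1 4 5 6 3 2 0 7]
After op 6 (out_shuffle): [1 3 4 2 5 0 6 7]
After op 7 (out_shuffle): [1 5 3 0 4 6 2 7]

Answer: 1 5 3 0 4 6 2 7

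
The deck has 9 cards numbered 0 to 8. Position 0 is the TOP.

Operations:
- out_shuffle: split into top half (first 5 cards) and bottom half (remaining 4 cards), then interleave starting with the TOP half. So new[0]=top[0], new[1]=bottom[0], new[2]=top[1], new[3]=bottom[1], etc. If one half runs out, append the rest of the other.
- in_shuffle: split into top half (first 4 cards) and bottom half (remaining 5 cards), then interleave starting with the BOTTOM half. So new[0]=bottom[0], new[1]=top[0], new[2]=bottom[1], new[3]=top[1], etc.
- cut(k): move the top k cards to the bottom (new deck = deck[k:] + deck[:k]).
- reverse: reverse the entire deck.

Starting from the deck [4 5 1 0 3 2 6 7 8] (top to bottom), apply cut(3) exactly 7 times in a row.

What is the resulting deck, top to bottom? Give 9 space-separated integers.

Answer: 0 3 2 6 7 8 4 5 1

Derivation:
After op 1 (cut(3)): [0 3 2 6 7 8 4 5 1]
After op 2 (cut(3)): [6 7 8 4 5 1 0 3 2]
After op 3 (cut(3)): [4 5 1 0 3 2 6 7 8]
After op 4 (cut(3)): [0 3 2 6 7 8 4 5 1]
After op 5 (cut(3)): [6 7 8 4 5 1 0 3 2]
After op 6 (cut(3)): [4 5 1 0 3 2 6 7 8]
After op 7 (cut(3)): [0 3 2 6 7 8 4 5 1]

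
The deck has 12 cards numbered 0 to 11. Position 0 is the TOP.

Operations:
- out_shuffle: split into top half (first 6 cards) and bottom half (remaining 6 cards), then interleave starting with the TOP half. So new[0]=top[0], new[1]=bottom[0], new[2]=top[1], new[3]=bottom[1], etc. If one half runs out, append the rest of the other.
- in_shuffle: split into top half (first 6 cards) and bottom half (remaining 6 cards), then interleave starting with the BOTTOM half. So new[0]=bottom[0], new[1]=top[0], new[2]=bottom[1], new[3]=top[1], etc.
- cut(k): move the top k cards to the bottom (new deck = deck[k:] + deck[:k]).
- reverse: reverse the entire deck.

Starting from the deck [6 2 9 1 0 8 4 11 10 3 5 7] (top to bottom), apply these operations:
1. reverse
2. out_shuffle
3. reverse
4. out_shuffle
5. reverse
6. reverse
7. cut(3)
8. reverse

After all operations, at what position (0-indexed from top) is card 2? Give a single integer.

Answer: 10

Derivation:
After op 1 (reverse): [7 5 3 10 11 4 8 0 1 9 2 6]
After op 2 (out_shuffle): [7 8 5 0 3 1 10 9 11 2 4 6]
After op 3 (reverse): [6 4 2 11 9 10 1 3 0 5 8 7]
After op 4 (out_shuffle): [6 1 4 3 2 0 11 5 9 8 10 7]
After op 5 (reverse): [7 10 8 9 5 11 0 2 3 4 1 6]
After op 6 (reverse): [6 1 4 3 2 0 11 5 9 8 10 7]
After op 7 (cut(3)): [3 2 0 11 5 9 8 10 7 6 1 4]
After op 8 (reverse): [4 1 6 7 10 8 9 5 11 0 2 3]
Card 2 is at position 10.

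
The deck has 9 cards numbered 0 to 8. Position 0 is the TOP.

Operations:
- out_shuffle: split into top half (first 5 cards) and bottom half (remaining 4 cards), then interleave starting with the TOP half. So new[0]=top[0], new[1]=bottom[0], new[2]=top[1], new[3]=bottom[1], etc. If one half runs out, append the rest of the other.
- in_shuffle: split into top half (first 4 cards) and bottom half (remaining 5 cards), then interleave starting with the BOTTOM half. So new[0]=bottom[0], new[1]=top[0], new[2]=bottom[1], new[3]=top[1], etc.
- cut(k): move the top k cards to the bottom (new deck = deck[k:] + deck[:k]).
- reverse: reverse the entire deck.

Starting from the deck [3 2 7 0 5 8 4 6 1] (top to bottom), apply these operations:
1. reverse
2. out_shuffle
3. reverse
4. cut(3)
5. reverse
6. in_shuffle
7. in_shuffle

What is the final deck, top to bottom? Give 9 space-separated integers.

After op 1 (reverse): [1 6 4 8 5 0 7 2 3]
After op 2 (out_shuffle): [1 0 6 7 4 2 8 3 5]
After op 3 (reverse): [5 3 8 2 4 7 6 0 1]
After op 4 (cut(3)): [2 4 7 6 0 1 5 3 8]
After op 5 (reverse): [8 3 5 1 0 6 7 4 2]
After op 6 (in_shuffle): [0 8 6 3 7 5 4 1 2]
After op 7 (in_shuffle): [7 0 5 8 4 6 1 3 2]

Answer: 7 0 5 8 4 6 1 3 2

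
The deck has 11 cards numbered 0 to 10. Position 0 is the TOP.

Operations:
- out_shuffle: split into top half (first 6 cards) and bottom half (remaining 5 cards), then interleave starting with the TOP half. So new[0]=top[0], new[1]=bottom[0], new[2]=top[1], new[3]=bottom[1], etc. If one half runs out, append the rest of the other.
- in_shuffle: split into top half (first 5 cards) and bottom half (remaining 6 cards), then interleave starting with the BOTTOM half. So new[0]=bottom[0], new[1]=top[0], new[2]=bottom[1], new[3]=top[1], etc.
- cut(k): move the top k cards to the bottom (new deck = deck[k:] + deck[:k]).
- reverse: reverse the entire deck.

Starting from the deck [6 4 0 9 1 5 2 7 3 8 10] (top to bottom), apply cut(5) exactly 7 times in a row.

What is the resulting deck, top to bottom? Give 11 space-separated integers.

After op 1 (cut(5)): [5 2 7 3 8 10 6 4 0 9 1]
After op 2 (cut(5)): [10 6 4 0 9 1 5 2 7 3 8]
After op 3 (cut(5)): [1 5 2 7 3 8 10 6 4 0 9]
After op 4 (cut(5)): [8 10 6 4 0 9 1 5 2 7 3]
After op 5 (cut(5)): [9 1 5 2 7 3 8 10 6 4 0]
After op 6 (cut(5)): [3 8 10 6 4 0 9 1 5 2 7]
After op 7 (cut(5)): [0 9 1 5 2 7 3 8 10 6 4]

Answer: 0 9 1 5 2 7 3 8 10 6 4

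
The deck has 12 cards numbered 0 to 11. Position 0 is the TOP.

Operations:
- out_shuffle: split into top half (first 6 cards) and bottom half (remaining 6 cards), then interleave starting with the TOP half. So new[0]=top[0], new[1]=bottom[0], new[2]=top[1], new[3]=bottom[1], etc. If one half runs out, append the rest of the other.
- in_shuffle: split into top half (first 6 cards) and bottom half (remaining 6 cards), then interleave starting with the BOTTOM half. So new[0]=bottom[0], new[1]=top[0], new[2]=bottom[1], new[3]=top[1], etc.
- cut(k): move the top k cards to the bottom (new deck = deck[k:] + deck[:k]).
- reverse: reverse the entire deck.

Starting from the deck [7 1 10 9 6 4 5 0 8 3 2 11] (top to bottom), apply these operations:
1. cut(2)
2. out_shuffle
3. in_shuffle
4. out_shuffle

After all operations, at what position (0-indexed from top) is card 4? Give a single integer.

After op 1 (cut(2)): [10 9 6 4 5 0 8 3 2 11 7 1]
After op 2 (out_shuffle): [10 8 9 3 6 2 4 11 5 7 0 1]
After op 3 (in_shuffle): [4 10 11 8 5 9 7 3 0 6 1 2]
After op 4 (out_shuffle): [4 7 10 3 11 0 8 6 5 1 9 2]
Card 4 is at position 0.

Answer: 0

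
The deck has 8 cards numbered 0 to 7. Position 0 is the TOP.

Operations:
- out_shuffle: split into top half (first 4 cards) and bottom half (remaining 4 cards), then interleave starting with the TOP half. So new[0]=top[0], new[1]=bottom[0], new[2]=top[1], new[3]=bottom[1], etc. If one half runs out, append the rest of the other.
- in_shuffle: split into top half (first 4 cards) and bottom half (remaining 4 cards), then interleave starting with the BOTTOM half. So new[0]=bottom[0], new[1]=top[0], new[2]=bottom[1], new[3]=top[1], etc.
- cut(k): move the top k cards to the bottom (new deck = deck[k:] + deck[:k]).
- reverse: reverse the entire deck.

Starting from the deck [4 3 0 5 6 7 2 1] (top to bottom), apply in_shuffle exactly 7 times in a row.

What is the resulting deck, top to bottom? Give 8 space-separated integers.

Answer: 6 4 7 3 2 0 1 5

Derivation:
After op 1 (in_shuffle): [6 4 7 3 2 0 1 5]
After op 2 (in_shuffle): [2 6 0 4 1 7 5 3]
After op 3 (in_shuffle): [1 2 7 6 5 0 3 4]
After op 4 (in_shuffle): [5 1 0 2 3 7 4 6]
After op 5 (in_shuffle): [3 5 7 1 4 0 6 2]
After op 6 (in_shuffle): [4 3 0 5 6 7 2 1]
After op 7 (in_shuffle): [6 4 7 3 2 0 1 5]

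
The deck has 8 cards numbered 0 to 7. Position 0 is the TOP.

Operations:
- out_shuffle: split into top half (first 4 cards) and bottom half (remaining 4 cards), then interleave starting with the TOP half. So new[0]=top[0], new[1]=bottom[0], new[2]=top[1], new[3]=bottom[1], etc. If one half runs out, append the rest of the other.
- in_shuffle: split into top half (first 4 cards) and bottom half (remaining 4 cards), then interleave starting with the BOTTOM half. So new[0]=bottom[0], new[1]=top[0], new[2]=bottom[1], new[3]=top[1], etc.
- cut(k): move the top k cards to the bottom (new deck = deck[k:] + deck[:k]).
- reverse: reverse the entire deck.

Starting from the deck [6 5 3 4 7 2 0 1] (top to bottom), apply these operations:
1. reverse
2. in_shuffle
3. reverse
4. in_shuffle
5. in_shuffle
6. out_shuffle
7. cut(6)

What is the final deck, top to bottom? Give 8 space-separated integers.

After op 1 (reverse): [1 0 2 7 4 3 5 6]
After op 2 (in_shuffle): [4 1 3 0 5 2 6 7]
After op 3 (reverse): [7 6 2 5 0 3 1 4]
After op 4 (in_shuffle): [0 7 3 6 1 2 4 5]
After op 5 (in_shuffle): [1 0 2 7 4 3 5 6]
After op 6 (out_shuffle): [1 4 0 3 2 5 7 6]
After op 7 (cut(6)): [7 6 1 4 0 3 2 5]

Answer: 7 6 1 4 0 3 2 5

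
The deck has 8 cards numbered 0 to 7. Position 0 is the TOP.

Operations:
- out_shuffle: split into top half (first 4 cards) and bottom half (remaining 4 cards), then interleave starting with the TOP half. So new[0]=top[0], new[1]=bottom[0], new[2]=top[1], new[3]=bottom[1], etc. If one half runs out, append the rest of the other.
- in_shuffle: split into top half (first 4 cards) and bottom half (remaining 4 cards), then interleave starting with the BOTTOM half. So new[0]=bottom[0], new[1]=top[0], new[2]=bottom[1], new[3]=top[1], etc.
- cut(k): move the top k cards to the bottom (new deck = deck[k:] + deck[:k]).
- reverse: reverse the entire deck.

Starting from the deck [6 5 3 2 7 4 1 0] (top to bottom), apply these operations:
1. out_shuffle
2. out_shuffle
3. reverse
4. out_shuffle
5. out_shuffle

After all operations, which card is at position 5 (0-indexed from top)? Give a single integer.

After op 1 (out_shuffle): [6 7 5 4 3 1 2 0]
After op 2 (out_shuffle): [6 3 7 1 5 2 4 0]
After op 3 (reverse): [0 4 2 5 1 7 3 6]
After op 4 (out_shuffle): [0 1 4 7 2 3 5 6]
After op 5 (out_shuffle): [0 2 1 3 4 5 7 6]
Position 5: card 5.

Answer: 5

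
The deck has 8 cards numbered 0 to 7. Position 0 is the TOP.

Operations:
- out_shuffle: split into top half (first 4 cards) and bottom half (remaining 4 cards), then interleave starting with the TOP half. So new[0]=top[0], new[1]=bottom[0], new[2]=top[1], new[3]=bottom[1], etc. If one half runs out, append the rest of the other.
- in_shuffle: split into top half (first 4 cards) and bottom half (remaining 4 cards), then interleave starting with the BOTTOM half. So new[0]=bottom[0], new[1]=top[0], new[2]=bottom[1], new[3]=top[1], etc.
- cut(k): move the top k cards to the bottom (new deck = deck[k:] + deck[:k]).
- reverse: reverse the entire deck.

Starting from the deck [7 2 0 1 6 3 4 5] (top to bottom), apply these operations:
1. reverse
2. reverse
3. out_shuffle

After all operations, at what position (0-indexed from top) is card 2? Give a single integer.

After op 1 (reverse): [5 4 3 6 1 0 2 7]
After op 2 (reverse): [7 2 0 1 6 3 4 5]
After op 3 (out_shuffle): [7 6 2 3 0 4 1 5]
Card 2 is at position 2.

Answer: 2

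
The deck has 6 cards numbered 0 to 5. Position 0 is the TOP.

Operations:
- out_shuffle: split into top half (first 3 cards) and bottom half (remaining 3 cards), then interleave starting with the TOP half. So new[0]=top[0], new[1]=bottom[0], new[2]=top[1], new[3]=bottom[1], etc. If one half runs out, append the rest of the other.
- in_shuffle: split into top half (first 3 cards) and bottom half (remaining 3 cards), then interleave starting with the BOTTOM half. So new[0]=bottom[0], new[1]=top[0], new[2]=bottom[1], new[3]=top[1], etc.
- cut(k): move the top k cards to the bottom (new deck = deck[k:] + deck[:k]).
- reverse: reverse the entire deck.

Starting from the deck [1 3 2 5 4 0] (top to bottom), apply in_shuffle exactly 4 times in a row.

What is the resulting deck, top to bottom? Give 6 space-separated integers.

Answer: 5 1 4 3 0 2

Derivation:
After op 1 (in_shuffle): [5 1 4 3 0 2]
After op 2 (in_shuffle): [3 5 0 1 2 4]
After op 3 (in_shuffle): [1 3 2 5 4 0]
After op 4 (in_shuffle): [5 1 4 3 0 2]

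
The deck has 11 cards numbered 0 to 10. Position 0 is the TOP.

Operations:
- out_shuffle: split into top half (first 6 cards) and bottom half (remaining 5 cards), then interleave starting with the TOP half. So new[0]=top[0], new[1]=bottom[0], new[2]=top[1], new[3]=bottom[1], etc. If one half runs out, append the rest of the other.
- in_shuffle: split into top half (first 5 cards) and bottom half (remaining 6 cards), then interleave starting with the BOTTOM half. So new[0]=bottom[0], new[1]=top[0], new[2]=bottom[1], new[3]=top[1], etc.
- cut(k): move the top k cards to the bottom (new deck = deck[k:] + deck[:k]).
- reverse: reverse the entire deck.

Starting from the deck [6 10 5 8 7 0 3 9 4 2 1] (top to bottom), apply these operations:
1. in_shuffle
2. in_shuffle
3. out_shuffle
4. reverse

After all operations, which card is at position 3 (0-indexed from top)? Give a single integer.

Answer: 9

Derivation:
After op 1 (in_shuffle): [0 6 3 10 9 5 4 8 2 7 1]
After op 2 (in_shuffle): [5 0 4 6 8 3 2 10 7 9 1]
After op 3 (out_shuffle): [5 2 0 10 4 7 6 9 8 1 3]
After op 4 (reverse): [3 1 8 9 6 7 4 10 0 2 5]
Position 3: card 9.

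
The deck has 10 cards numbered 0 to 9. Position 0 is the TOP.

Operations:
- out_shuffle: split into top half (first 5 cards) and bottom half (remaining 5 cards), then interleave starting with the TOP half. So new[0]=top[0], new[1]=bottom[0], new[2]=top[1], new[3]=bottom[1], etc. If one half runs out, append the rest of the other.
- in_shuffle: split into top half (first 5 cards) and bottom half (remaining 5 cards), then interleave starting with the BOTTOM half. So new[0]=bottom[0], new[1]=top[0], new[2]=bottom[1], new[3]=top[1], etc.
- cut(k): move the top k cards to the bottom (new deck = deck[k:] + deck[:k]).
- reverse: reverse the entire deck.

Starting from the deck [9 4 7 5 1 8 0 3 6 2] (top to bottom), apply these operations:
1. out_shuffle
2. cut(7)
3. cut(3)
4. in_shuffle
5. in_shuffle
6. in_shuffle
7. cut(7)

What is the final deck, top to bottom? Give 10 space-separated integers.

Answer: 9 6 0 5 4 2 3 8 1 7

Derivation:
After op 1 (out_shuffle): [9 8 4 0 7 3 5 6 1 2]
After op 2 (cut(7)): [6 1 2 9 8 4 0 7 3 5]
After op 3 (cut(3)): [9 8 4 0 7 3 5 6 1 2]
After op 4 (in_shuffle): [3 9 5 8 6 4 1 0 2 7]
After op 5 (in_shuffle): [4 3 1 9 0 5 2 8 7 6]
After op 6 (in_shuffle): [5 4 2 3 8 1 7 9 6 0]
After op 7 (cut(7)): [9 6 0 5 4 2 3 8 1 7]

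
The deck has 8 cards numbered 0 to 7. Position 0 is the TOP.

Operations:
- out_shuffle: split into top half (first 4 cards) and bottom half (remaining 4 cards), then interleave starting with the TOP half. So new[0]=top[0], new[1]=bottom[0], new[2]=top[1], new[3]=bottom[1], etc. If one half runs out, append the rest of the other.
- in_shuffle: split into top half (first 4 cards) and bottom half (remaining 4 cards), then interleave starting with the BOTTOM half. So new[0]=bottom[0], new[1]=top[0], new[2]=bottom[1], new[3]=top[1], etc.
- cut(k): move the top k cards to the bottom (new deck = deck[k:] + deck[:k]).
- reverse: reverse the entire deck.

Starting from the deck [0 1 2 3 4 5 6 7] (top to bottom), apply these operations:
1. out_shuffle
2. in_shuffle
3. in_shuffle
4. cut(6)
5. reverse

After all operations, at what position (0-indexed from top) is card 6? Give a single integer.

Answer: 0

Derivation:
After op 1 (out_shuffle): [0 4 1 5 2 6 3 7]
After op 2 (in_shuffle): [2 0 6 4 3 1 7 5]
After op 3 (in_shuffle): [3 2 1 0 7 6 5 4]
After op 4 (cut(6)): [5 4 3 2 1 0 7 6]
After op 5 (reverse): [6 7 0 1 2 3 4 5]
Card 6 is at position 0.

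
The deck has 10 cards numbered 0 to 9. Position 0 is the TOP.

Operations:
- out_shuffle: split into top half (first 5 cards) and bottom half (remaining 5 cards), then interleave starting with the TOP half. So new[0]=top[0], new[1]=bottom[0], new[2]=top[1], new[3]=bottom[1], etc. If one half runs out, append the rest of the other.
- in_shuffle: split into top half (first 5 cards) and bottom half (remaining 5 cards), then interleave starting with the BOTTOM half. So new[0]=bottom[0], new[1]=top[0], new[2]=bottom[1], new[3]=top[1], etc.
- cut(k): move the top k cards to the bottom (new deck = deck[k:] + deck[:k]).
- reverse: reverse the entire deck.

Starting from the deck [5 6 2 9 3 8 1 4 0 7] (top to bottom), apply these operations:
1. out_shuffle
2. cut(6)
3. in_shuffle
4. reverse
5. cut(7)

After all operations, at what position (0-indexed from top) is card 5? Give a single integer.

After op 1 (out_shuffle): [5 8 6 1 2 4 9 0 3 7]
After op 2 (cut(6)): [9 0 3 7 5 8 6 1 2 4]
After op 3 (in_shuffle): [8 9 6 0 1 3 2 7 4 5]
After op 4 (reverse): [5 4 7 2 3 1 0 6 9 8]
After op 5 (cut(7)): [6 9 8 5 4 7 2 3 1 0]
Card 5 is at position 3.

Answer: 3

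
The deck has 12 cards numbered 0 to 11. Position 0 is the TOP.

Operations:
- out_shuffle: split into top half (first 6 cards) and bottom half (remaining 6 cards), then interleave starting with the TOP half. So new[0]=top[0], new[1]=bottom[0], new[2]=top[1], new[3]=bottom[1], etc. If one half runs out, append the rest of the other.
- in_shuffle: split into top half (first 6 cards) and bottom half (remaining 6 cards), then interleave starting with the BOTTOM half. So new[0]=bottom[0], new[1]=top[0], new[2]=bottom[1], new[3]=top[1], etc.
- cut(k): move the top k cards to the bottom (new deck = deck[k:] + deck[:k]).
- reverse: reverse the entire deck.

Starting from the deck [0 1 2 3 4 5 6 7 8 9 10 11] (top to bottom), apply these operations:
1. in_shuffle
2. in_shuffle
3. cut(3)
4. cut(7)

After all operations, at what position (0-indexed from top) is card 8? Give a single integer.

After op 1 (in_shuffle): [6 0 7 1 8 2 9 3 10 4 11 5]
After op 2 (in_shuffle): [9 6 3 0 10 7 4 1 11 8 5 2]
After op 3 (cut(3)): [0 10 7 4 1 11 8 5 2 9 6 3]
After op 4 (cut(7)): [5 2 9 6 3 0 10 7 4 1 11 8]
Card 8 is at position 11.

Answer: 11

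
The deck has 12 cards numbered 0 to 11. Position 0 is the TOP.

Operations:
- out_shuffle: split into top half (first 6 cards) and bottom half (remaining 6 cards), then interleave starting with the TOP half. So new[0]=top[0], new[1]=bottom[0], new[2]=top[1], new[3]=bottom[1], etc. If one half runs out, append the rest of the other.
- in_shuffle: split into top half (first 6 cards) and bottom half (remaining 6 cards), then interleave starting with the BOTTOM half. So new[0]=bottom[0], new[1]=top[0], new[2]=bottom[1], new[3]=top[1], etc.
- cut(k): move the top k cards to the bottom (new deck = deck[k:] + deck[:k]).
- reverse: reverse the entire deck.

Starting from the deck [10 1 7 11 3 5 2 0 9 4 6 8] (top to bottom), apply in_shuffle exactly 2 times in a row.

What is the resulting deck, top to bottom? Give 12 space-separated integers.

After op 1 (in_shuffle): [2 10 0 1 9 7 4 11 6 3 8 5]
After op 2 (in_shuffle): [4 2 11 10 6 0 3 1 8 9 5 7]

Answer: 4 2 11 10 6 0 3 1 8 9 5 7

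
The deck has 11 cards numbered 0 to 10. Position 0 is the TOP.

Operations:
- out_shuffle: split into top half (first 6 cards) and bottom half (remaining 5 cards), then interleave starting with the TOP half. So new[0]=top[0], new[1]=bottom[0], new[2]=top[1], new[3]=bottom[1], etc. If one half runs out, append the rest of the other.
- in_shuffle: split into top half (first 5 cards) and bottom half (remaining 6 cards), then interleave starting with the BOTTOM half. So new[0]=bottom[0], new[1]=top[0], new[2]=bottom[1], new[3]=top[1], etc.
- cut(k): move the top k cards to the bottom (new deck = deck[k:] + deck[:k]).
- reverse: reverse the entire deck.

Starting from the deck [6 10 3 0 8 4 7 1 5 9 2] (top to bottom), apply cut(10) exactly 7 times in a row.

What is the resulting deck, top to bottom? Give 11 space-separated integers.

Answer: 8 4 7 1 5 9 2 6 10 3 0

Derivation:
After op 1 (cut(10)): [2 6 10 3 0 8 4 7 1 5 9]
After op 2 (cut(10)): [9 2 6 10 3 0 8 4 7 1 5]
After op 3 (cut(10)): [5 9 2 6 10 3 0 8 4 7 1]
After op 4 (cut(10)): [1 5 9 2 6 10 3 0 8 4 7]
After op 5 (cut(10)): [7 1 5 9 2 6 10 3 0 8 4]
After op 6 (cut(10)): [4 7 1 5 9 2 6 10 3 0 8]
After op 7 (cut(10)): [8 4 7 1 5 9 2 6 10 3 0]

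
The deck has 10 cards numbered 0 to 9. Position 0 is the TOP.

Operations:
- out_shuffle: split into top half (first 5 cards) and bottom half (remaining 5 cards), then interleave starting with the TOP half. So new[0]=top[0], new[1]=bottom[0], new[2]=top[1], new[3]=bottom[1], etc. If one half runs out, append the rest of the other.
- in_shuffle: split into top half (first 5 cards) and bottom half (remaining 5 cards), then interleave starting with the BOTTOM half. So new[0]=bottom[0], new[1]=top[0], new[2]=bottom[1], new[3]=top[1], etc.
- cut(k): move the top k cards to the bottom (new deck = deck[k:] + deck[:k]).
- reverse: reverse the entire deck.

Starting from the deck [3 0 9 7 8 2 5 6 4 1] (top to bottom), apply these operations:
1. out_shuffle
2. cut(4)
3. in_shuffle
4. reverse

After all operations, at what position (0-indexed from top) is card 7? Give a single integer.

After op 1 (out_shuffle): [3 2 0 5 9 6 7 4 8 1]
After op 2 (cut(4)): [9 6 7 4 8 1 3 2 0 5]
After op 3 (in_shuffle): [1 9 3 6 2 7 0 4 5 8]
After op 4 (reverse): [8 5 4 0 7 2 6 3 9 1]
Card 7 is at position 4.

Answer: 4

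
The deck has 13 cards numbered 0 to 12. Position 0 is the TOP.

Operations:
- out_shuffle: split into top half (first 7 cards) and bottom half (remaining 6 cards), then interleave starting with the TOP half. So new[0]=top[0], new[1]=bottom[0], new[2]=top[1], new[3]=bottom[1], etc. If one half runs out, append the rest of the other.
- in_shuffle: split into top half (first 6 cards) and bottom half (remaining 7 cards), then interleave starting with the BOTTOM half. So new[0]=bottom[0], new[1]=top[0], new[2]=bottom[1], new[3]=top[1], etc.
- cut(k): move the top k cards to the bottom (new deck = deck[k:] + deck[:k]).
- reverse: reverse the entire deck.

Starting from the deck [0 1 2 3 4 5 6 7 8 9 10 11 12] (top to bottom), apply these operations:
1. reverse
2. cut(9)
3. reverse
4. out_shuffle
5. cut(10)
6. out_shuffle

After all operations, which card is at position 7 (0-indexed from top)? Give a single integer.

Answer: 1

Derivation:
After op 1 (reverse): [12 11 10 9 8 7 6 5 4 3 2 1 0]
After op 2 (cut(9)): [3 2 1 0 12 11 10 9 8 7 6 5 4]
After op 3 (reverse): [4 5 6 7 8 9 10 11 12 0 1 2 3]
After op 4 (out_shuffle): [4 11 5 12 6 0 7 1 8 2 9 3 10]
After op 5 (cut(10)): [9 3 10 4 11 5 12 6 0 7 1 8 2]
After op 6 (out_shuffle): [9 6 3 0 10 7 4 1 11 8 5 2 12]
Position 7: card 1.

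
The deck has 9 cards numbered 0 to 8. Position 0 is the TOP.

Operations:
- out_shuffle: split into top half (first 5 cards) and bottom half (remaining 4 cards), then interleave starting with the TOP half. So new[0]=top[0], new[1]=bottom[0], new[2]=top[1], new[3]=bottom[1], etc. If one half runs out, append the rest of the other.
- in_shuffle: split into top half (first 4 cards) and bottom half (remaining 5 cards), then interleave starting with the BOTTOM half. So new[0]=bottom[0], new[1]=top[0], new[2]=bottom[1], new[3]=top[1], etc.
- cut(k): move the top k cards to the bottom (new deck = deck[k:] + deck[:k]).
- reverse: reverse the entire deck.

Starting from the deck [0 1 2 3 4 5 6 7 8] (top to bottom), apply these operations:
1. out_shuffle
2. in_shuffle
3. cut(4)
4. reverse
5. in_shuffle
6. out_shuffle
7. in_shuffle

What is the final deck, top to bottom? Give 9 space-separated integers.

Answer: 6 4 2 0 7 5 3 1 8

Derivation:
After op 1 (out_shuffle): [0 5 1 6 2 7 3 8 4]
After op 2 (in_shuffle): [2 0 7 5 3 1 8 6 4]
After op 3 (cut(4)): [3 1 8 6 4 2 0 7 5]
After op 4 (reverse): [5 7 0 2 4 6 8 1 3]
After op 5 (in_shuffle): [4 5 6 7 8 0 1 2 3]
After op 6 (out_shuffle): [4 0 5 1 6 2 7 3 8]
After op 7 (in_shuffle): [6 4 2 0 7 5 3 1 8]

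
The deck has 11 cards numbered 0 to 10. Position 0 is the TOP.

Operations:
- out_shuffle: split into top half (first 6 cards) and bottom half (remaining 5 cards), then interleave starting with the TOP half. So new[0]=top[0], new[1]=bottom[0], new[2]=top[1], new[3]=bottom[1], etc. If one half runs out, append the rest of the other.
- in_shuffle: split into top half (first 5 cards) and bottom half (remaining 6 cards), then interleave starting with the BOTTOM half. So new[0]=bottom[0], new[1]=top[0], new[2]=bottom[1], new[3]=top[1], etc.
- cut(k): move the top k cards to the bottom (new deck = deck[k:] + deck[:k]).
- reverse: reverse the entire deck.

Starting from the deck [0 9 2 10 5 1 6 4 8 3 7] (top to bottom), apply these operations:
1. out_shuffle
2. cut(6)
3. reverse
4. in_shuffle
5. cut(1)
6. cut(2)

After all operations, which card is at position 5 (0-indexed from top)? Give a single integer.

Answer: 3

Derivation:
After op 1 (out_shuffle): [0 6 9 4 2 8 10 3 5 7 1]
After op 2 (cut(6)): [10 3 5 7 1 0 6 9 4 2 8]
After op 3 (reverse): [8 2 4 9 6 0 1 7 5 3 10]
After op 4 (in_shuffle): [0 8 1 2 7 4 5 9 3 6 10]
After op 5 (cut(1)): [8 1 2 7 4 5 9 3 6 10 0]
After op 6 (cut(2)): [2 7 4 5 9 3 6 10 0 8 1]
Position 5: card 3.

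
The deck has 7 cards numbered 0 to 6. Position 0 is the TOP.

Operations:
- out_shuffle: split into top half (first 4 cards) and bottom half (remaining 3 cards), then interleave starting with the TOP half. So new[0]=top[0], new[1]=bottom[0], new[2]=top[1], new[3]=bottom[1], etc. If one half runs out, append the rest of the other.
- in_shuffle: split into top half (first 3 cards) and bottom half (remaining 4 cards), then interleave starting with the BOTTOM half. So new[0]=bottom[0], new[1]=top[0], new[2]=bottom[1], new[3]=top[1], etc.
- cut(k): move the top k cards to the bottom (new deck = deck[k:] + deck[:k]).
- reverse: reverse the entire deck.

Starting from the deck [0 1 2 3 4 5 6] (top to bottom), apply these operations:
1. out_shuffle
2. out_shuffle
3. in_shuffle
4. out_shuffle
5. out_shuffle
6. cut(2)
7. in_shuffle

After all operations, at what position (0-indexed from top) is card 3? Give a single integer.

Answer: 1

Derivation:
After op 1 (out_shuffle): [0 4 1 5 2 6 3]
After op 2 (out_shuffle): [0 2 4 6 1 3 5]
After op 3 (in_shuffle): [6 0 1 2 3 4 5]
After op 4 (out_shuffle): [6 3 0 4 1 5 2]
After op 5 (out_shuffle): [6 1 3 5 0 2 4]
After op 6 (cut(2)): [3 5 0 2 4 6 1]
After op 7 (in_shuffle): [2 3 4 5 6 0 1]
Card 3 is at position 1.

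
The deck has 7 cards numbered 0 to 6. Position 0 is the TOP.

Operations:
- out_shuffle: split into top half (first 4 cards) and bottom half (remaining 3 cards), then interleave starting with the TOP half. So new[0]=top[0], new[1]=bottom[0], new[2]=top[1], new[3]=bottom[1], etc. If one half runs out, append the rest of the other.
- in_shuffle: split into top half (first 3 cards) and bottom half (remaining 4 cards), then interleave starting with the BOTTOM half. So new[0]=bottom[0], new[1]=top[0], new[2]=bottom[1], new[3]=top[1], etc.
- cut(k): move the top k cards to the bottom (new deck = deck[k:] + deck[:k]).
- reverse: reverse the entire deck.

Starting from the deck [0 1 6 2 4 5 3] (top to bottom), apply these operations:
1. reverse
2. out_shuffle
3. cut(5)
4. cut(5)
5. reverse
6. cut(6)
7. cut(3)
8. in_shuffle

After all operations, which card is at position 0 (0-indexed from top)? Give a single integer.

Answer: 4

Derivation:
After op 1 (reverse): [3 5 4 2 6 1 0]
After op 2 (out_shuffle): [3 6 5 1 4 0 2]
After op 3 (cut(5)): [0 2 3 6 5 1 4]
After op 4 (cut(5)): [1 4 0 2 3 6 5]
After op 5 (reverse): [5 6 3 2 0 4 1]
After op 6 (cut(6)): [1 5 6 3 2 0 4]
After op 7 (cut(3)): [3 2 0 4 1 5 6]
After op 8 (in_shuffle): [4 3 1 2 5 0 6]
Position 0: card 4.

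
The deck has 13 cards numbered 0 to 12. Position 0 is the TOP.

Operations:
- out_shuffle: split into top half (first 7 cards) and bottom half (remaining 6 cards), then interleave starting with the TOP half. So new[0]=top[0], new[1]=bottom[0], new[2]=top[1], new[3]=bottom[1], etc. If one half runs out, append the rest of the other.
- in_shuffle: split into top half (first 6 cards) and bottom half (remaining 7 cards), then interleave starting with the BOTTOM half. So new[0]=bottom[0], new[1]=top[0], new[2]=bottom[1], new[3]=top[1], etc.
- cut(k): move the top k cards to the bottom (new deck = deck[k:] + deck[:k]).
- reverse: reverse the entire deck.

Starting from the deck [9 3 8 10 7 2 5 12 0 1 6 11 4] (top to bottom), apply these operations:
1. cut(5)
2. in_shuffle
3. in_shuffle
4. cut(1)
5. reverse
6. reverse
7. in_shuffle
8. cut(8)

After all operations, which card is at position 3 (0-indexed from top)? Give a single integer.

After op 1 (cut(5)): [2 5 12 0 1 6 11 4 9 3 8 10 7]
After op 2 (in_shuffle): [11 2 4 5 9 12 3 0 8 1 10 6 7]
After op 3 (in_shuffle): [3 11 0 2 8 4 1 5 10 9 6 12 7]
After op 4 (cut(1)): [11 0 2 8 4 1 5 10 9 6 12 7 3]
After op 5 (reverse): [3 7 12 6 9 10 5 1 4 8 2 0 11]
After op 6 (reverse): [11 0 2 8 4 1 5 10 9 6 12 7 3]
After op 7 (in_shuffle): [5 11 10 0 9 2 6 8 12 4 7 1 3]
After op 8 (cut(8)): [12 4 7 1 3 5 11 10 0 9 2 6 8]
Position 3: card 1.

Answer: 1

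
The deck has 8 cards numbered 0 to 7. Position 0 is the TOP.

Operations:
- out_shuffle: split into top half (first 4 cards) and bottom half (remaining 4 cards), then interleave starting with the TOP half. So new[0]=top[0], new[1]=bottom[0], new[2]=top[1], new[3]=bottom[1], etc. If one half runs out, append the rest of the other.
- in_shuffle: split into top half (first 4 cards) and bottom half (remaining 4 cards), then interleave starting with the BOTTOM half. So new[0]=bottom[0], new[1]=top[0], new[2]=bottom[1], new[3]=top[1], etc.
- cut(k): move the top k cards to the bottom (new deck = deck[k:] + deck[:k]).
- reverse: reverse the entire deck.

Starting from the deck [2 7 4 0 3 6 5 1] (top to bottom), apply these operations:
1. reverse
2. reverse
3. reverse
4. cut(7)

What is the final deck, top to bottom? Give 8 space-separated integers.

Answer: 2 1 5 6 3 0 4 7

Derivation:
After op 1 (reverse): [1 5 6 3 0 4 7 2]
After op 2 (reverse): [2 7 4 0 3 6 5 1]
After op 3 (reverse): [1 5 6 3 0 4 7 2]
After op 4 (cut(7)): [2 1 5 6 3 0 4 7]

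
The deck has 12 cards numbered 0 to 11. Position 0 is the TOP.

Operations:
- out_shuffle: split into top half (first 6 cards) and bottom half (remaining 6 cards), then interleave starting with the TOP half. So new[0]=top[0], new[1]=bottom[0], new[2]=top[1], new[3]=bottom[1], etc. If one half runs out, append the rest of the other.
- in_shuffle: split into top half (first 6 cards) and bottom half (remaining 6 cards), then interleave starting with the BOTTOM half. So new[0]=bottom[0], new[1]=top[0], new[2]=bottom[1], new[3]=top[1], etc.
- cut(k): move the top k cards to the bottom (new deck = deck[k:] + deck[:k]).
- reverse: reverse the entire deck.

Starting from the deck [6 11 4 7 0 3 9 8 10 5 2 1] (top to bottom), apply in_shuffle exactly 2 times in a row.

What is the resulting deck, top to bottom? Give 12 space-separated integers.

After op 1 (in_shuffle): [9 6 8 11 10 4 5 7 2 0 1 3]
After op 2 (in_shuffle): [5 9 7 6 2 8 0 11 1 10 3 4]

Answer: 5 9 7 6 2 8 0 11 1 10 3 4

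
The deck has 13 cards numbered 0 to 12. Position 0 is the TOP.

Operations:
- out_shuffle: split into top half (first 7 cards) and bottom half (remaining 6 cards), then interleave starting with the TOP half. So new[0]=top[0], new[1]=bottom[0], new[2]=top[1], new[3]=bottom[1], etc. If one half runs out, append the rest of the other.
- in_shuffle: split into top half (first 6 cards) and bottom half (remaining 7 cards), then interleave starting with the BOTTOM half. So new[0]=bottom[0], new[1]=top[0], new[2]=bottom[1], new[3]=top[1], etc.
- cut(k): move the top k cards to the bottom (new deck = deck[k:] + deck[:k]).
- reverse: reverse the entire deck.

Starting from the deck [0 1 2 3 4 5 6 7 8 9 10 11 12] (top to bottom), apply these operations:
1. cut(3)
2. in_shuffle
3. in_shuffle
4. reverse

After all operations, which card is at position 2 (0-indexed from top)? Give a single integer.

After op 1 (cut(3)): [3 4 5 6 7 8 9 10 11 12 0 1 2]
After op 2 (in_shuffle): [9 3 10 4 11 5 12 6 0 7 1 8 2]
After op 3 (in_shuffle): [12 9 6 3 0 10 7 4 1 11 8 5 2]
After op 4 (reverse): [2 5 8 11 1 4 7 10 0 3 6 9 12]
Position 2: card 8.

Answer: 8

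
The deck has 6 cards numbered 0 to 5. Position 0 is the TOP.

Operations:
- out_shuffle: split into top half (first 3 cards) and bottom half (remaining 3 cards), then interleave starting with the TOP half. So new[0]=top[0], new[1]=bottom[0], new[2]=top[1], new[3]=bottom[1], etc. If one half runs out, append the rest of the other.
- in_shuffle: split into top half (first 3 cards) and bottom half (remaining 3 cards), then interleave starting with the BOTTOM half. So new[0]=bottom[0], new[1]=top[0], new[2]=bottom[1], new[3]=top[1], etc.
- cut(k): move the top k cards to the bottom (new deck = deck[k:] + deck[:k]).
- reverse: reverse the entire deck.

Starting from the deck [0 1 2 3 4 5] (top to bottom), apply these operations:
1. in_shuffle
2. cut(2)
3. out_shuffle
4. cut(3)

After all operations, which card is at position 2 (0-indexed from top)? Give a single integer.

After op 1 (in_shuffle): [3 0 4 1 5 2]
After op 2 (cut(2)): [4 1 5 2 3 0]
After op 3 (out_shuffle): [4 2 1 3 5 0]
After op 4 (cut(3)): [3 5 0 4 2 1]
Position 2: card 0.

Answer: 0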